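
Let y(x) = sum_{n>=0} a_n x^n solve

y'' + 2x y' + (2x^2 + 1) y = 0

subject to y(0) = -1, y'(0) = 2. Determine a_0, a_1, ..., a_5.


Ansatz: y(x) = sum_{n>=0} a_n x^n, so y'(x) = sum_{n>=1} n a_n x^(n-1) and y''(x) = sum_{n>=2} n(n-1) a_n x^(n-2).
Substitute into P(x) y'' + Q(x) y' + R(x) y = 0 with P(x) = 1, Q(x) = 2x, R(x) = 2x^2 + 1, and match powers of x.
Initial conditions: a_0 = -1, a_1 = 2.
Setting the coefficient of each power of x to zero and solving order by order (substituting the coefficients already found):
  x^0: 2 a_2 + a_0 = 0  ->  2 a_2 = -a_0 = 1  ->  a_2 = 1/2
  x^1: 6 a_3 + 3 a_1 = 0  ->  6 a_3 = -3 a_1 = -6  ->  a_3 = -1
  x^2: 12 a_4 + 5 a_2 + 2 a_0 = 0  ->  12 a_4 = -5 a_2 - 2 a_0 = -1/2  ->  a_4 = -1/24
  x^3: 20 a_5 + 7 a_3 + 2 a_1 = 0  ->  20 a_5 = -7 a_3 - 2 a_1 = 3  ->  a_5 = 3/20
Truncated series: y(x) = -1 + 2 x + (1/2) x^2 - x^3 - (1/24) x^4 + (3/20) x^5 + O(x^6).

a_0 = -1; a_1 = 2; a_2 = 1/2; a_3 = -1; a_4 = -1/24; a_5 = 3/20


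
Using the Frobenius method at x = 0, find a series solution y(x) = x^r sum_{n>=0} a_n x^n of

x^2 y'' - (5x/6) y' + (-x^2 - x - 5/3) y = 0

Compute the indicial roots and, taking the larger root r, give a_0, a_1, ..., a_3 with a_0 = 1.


Write in Frobenius form y'' + (p(x)/x) y' + (q(x)/x^2) y = 0:
  p(x) = -5/6,  q(x) = -x^2 - x - 5/3.
Indicial equation: r(r-1) + (-5/6) r + (-5/3) = 0 -> roots r_1 = 5/2, r_2 = -2/3.
Take r = r_1 = 5/2. Let y(x) = x^r sum_{n>=0} a_n x^n with a_0 = 1.
Substitute y = x^r sum a_n x^n and match x^{r+n}. The recurrence is
  D(n) a_n - 1 a_{n-1} - 1 a_{n-2} = 0,  where D(n) = (r+n)(r+n-1) + (-5/6)(r+n) + (-5/3).
  a_n = [1 a_{n-1} + 1 a_{n-2}] / D(n).
Since the indicial polynomial factors as (r - r_1)(r - r_2), D(n) = (r_1 + n - r_1)(r_1 + n - r_2) = n(n + 19/6).
Evaluating step by step (a_0 = 1):
  n = 1: D(1) = 1(1 + 19/6) = 25/6; numerator = 1(1) = 1; a_1 = (1)/(25/6) = 6/25
  n = 2: D(2) = 2(2 + 19/6) = 31/3; numerator = 1(6/25) + 1(1) = 31/25; a_2 = (31/25)/(31/3) = 3/25
  n = 3: D(3) = 3(3 + 19/6) = 37/2; numerator = 1(3/25) + 1(6/25) = 9/25; a_3 = (9/25)/(37/2) = 18/925

r = 5/2; a_0 = 1; a_1 = 6/25; a_2 = 3/25; a_3 = 18/925


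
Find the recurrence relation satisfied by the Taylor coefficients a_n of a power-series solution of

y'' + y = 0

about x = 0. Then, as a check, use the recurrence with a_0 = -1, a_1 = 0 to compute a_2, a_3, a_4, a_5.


Substitute y = sum_n a_n x^n into y'' + (const) y = 0.
y''(x) = sum_{n>=0} (n+2)(n+1) a_{n+2} x^n.
The ODE becomes sum_n [(n+2)(n+1) a_{n+2} + 1 a_n] x^n = 0.
Setting each coefficient to zero gives the recurrence:
  (n+2)(n+1) a_{n+2} + 1 a_n = 0,
  a_{n+2} = -1 / ((n+1)(n+2)) a_n.

Check with a_0 = -1, a_1 = 0 (apply the recurrence for n = 0, 1, 2, 3): a_0 = -1, a_1 = 0, a_2 = 1/2, a_3 = 0, a_4 = -1/24, a_5 = 0.

a_{n+2} = -1/((n+1)(n+2)) * a_n; check: a_0 = -1, a_1 = 0, a_2 = 1/2, a_3 = 0, a_4 = -1/24, a_5 = 0


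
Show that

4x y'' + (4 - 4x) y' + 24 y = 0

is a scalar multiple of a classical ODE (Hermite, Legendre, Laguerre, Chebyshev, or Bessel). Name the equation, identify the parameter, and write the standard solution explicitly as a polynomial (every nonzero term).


All three coefficients share the factor 4; dividing through by 4 gives  x y'' + (1 - x) y' + 6 y = 0.
This matches the Laguerre equation x y'' + (1 - x) y' + n y = 0 with n = 6; the polynomial solution is L_6(x).
With y = sum_k a_k x^k, matching x^k gives (k+1)k a_{k+1} + (k+1) a_{k+1} - k a_k + n a_k = 0, i.e. (k+1)^2 a_{k+1} = (k - n) a_k = (k - 6) a_k. The right side vanishes at k = 6, so the series terminates at degree 6.
Standard normalization L_n(0) = 1 gives a_0 = 1. Work upward with a_{k+1} = (k - 6) a_k / (k+1)^2:
  a_1 = (0 - 6)(1) / 1^2 = -6/1 = -6
  a_2 = (1 - 6)(-6) / 2^2 = 30/4 = 15/2
  a_3 = (2 - 6)(15/2) / 3^2 = -30/9 = -10/3
  a_4 = (3 - 6)(-10/3) / 4^2 = 10/16 = 5/8
  a_5 = (4 - 6)(5/8) / 5^2 = (-5/4)/25 = -1/20
  a_6 = (5 - 6)(-1/20) / 6^2 = (1/20)/36 = 1/720
Hence L_6(x) = x^6/720 - x^5/20 + 5 x^4/8 - 10 x^3/3 + 15 x^2/2 - 6 x + 1.

L_6(x); series = x^6/720 - x^5/20 + 5 x^4/8 - 10 x^3/3 + 15 x^2/2 - 6 x + 1


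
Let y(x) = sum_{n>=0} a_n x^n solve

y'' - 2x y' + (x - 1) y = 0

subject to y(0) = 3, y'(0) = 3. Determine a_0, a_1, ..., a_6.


Ansatz: y(x) = sum_{n>=0} a_n x^n, so y'(x) = sum_{n>=1} n a_n x^(n-1) and y''(x) = sum_{n>=2} n(n-1) a_n x^(n-2).
Substitute into P(x) y'' + Q(x) y' + R(x) y = 0 with P(x) = 1, Q(x) = -2x, R(x) = x - 1, and match powers of x.
Initial conditions: a_0 = 3, a_1 = 3.
Setting the coefficient of each power of x to zero and solving order by order (substituting the coefficients already found):
  x^0: 2 a_2 - a_0 = 0  ->  2 a_2 = a_0 = 3  ->  a_2 = 3/2
  x^1: 6 a_3 - 3 a_1 + a_0 = 0  ->  6 a_3 = 3 a_1 - a_0 = 6  ->  a_3 = 1
  x^2: 12 a_4 - 5 a_2 + a_1 = 0  ->  12 a_4 = 5 a_2 - a_1 = 9/2  ->  a_4 = 3/8
  x^3: 20 a_5 - 7 a_3 + a_2 = 0  ->  20 a_5 = 7 a_3 - a_2 = 11/2  ->  a_5 = 11/40
  x^4: 30 a_6 - 9 a_4 + a_3 = 0  ->  30 a_6 = 9 a_4 - a_3 = 19/8  ->  a_6 = 19/240
Truncated series: y(x) = 3 + 3 x + (3/2) x^2 + x^3 + (3/8) x^4 + (11/40) x^5 + (19/240) x^6 + O(x^7).

a_0 = 3; a_1 = 3; a_2 = 3/2; a_3 = 1; a_4 = 3/8; a_5 = 11/40; a_6 = 19/240


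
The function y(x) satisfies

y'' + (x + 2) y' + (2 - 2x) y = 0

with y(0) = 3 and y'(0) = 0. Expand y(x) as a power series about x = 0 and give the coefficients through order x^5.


Ansatz: y(x) = sum_{n>=0} a_n x^n, so y'(x) = sum_{n>=1} n a_n x^(n-1) and y''(x) = sum_{n>=2} n(n-1) a_n x^(n-2).
Substitute into P(x) y'' + Q(x) y' + R(x) y = 0 with P(x) = 1, Q(x) = x + 2, R(x) = 2 - 2x, and match powers of x.
Initial conditions: a_0 = 3, a_1 = 0.
Setting the coefficient of each power of x to zero and solving order by order (substituting the coefficients already found):
  x^0: 2 a_2 + 2 a_1 + 2 a_0 = 0  ->  2 a_2 = -2 a_1 - 2 a_0 = -6  ->  a_2 = -3
  x^1: 6 a_3 + 4 a_2 + 3 a_1 - 2 a_0 = 0  ->  6 a_3 = -4 a_2 - 3 a_1 + 2 a_0 = 18  ->  a_3 = 3
  x^2: 12 a_4 + 6 a_3 + 4 a_2 - 2 a_1 = 0  ->  12 a_4 = -6 a_3 - 4 a_2 + 2 a_1 = -6  ->  a_4 = -1/2
  x^3: 20 a_5 + 8 a_4 + 5 a_3 - 2 a_2 = 0  ->  20 a_5 = -8 a_4 - 5 a_3 + 2 a_2 = -17  ->  a_5 = -17/20
Truncated series: y(x) = 3 - 3 x^2 + 3 x^3 - (1/2) x^4 - (17/20) x^5 + O(x^6).

a_0 = 3; a_1 = 0; a_2 = -3; a_3 = 3; a_4 = -1/2; a_5 = -17/20


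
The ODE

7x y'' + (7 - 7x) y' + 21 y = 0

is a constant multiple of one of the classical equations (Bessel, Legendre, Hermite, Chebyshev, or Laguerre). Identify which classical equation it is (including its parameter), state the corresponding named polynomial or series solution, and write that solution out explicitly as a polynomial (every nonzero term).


All three coefficients share the factor 7; dividing through by 7 gives  x y'' + (1 - x) y' + 3 y = 0.
This matches the Laguerre equation x y'' + (1 - x) y' + n y = 0 with n = 3; the polynomial solution is L_3(x).
With y = sum_k a_k x^k, matching x^k gives (k+1)k a_{k+1} + (k+1) a_{k+1} - k a_k + n a_k = 0, i.e. (k+1)^2 a_{k+1} = (k - n) a_k = (k - 3) a_k. The right side vanishes at k = 3, so the series terminates at degree 3.
Standard normalization L_n(0) = 1 gives a_0 = 1. Work upward with a_{k+1} = (k - 3) a_k / (k+1)^2:
  a_1 = (0 - 3)(1) / 1^2 = -3/1 = -3
  a_2 = (1 - 3)(-3) / 2^2 = 6/4 = 3/2
  a_3 = (2 - 3)(3/2) / 3^2 = (-3/2)/9 = -1/6
Hence L_3(x) = -x^3/6 + 3 x^2/2 - 3 x + 1.

L_3(x); series = -x^3/6 + 3 x^2/2 - 3 x + 1


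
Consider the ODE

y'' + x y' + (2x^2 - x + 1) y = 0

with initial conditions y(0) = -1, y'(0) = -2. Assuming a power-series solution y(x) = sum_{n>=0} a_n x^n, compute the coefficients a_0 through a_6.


Ansatz: y(x) = sum_{n>=0} a_n x^n, so y'(x) = sum_{n>=1} n a_n x^(n-1) and y''(x) = sum_{n>=2} n(n-1) a_n x^(n-2).
Substitute into P(x) y'' + Q(x) y' + R(x) y = 0 with P(x) = 1, Q(x) = x, R(x) = 2x^2 - x + 1, and match powers of x.
Initial conditions: a_0 = -1, a_1 = -2.
Setting the coefficient of each power of x to zero and solving order by order (substituting the coefficients already found):
  x^0: 2 a_2 + a_0 = 0  ->  2 a_2 = -a_0 = 1  ->  a_2 = 1/2
  x^1: 6 a_3 + 2 a_1 - a_0 = 0  ->  6 a_3 = -2 a_1 + a_0 = 3  ->  a_3 = 1/2
  x^2: 12 a_4 + 3 a_2 - a_1 + 2 a_0 = 0  ->  12 a_4 = -3 a_2 + a_1 - 2 a_0 = -3/2  ->  a_4 = -1/8
  x^3: 20 a_5 + 4 a_3 - a_2 + 2 a_1 = 0  ->  20 a_5 = -4 a_3 + a_2 - 2 a_1 = 5/2  ->  a_5 = 1/8
  x^4: 30 a_6 + 5 a_4 - a_3 + 2 a_2 = 0  ->  30 a_6 = -5 a_4 + a_3 - 2 a_2 = 1/8  ->  a_6 = 1/240
Truncated series: y(x) = -1 - 2 x + (1/2) x^2 + (1/2) x^3 - (1/8) x^4 + (1/8) x^5 + (1/240) x^6 + O(x^7).

a_0 = -1; a_1 = -2; a_2 = 1/2; a_3 = 1/2; a_4 = -1/8; a_5 = 1/8; a_6 = 1/240


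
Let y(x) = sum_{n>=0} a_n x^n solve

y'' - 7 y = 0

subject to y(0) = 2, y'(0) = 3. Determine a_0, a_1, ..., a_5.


Ansatz: y(x) = sum_{n>=0} a_n x^n, so y'(x) = sum_{n>=1} n a_n x^(n-1) and y''(x) = sum_{n>=2} n(n-1) a_n x^(n-2).
Substitute into P(x) y'' + Q(x) y' + R(x) y = 0 with P(x) = 1, Q(x) = 0, R(x) = -7, and match powers of x.
Initial conditions: a_0 = 2, a_1 = 3.
Setting the coefficient of each power of x to zero and solving order by order (substituting the coefficients already found):
  x^0: 2 a_2 - 7 a_0 = 0  ->  2 a_2 = 7 a_0 = 14  ->  a_2 = 7
  x^1: 6 a_3 - 7 a_1 = 0  ->  6 a_3 = 7 a_1 = 21  ->  a_3 = 7/2
  x^2: 12 a_4 - 7 a_2 = 0  ->  12 a_4 = 7 a_2 = 49  ->  a_4 = 49/12
  x^3: 20 a_5 - 7 a_3 = 0  ->  20 a_5 = 7 a_3 = 49/2  ->  a_5 = 49/40
Truncated series: y(x) = 2 + 3 x + 7 x^2 + (7/2) x^3 + (49/12) x^4 + (49/40) x^5 + O(x^6).

a_0 = 2; a_1 = 3; a_2 = 7; a_3 = 7/2; a_4 = 49/12; a_5 = 49/40


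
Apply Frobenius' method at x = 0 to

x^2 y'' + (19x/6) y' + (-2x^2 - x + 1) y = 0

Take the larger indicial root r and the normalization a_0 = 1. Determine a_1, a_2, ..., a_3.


Write in Frobenius form y'' + (p(x)/x) y' + (q(x)/x^2) y = 0:
  p(x) = 19/6,  q(x) = -2x^2 - x + 1.
Indicial equation: r(r-1) + (19/6) r + (1) = 0 -> roots r_1 = -2/3, r_2 = -3/2.
Take r = r_1 = -2/3. Let y(x) = x^r sum_{n>=0} a_n x^n with a_0 = 1.
Substitute y = x^r sum a_n x^n and match x^{r+n}. The recurrence is
  D(n) a_n - 1 a_{n-1} - 2 a_{n-2} = 0,  where D(n) = (r+n)(r+n-1) + (19/6)(r+n) + (1).
  a_n = [1 a_{n-1} + 2 a_{n-2}] / D(n).
Since the indicial polynomial factors as (r - r_1)(r - r_2), D(n) = (r_1 + n - r_1)(r_1 + n - r_2) = n(n + 5/6).
Evaluating step by step (a_0 = 1):
  n = 1: D(1) = 1(1 + 5/6) = 11/6; numerator = 1(1) = 1; a_1 = (1)/(11/6) = 6/11
  n = 2: D(2) = 2(2 + 5/6) = 17/3; numerator = 1(6/11) + 2(1) = 28/11; a_2 = (28/11)/(17/3) = 84/187
  n = 3: D(3) = 3(3 + 5/6) = 23/2; numerator = 1(84/187) + 2(6/11) = 288/187; a_3 = (288/187)/(23/2) = 576/4301

r = -2/3; a_0 = 1; a_1 = 6/11; a_2 = 84/187; a_3 = 576/4301


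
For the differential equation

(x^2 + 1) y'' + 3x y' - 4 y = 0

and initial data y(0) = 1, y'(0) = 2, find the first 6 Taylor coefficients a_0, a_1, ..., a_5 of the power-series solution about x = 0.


Ansatz: y(x) = sum_{n>=0} a_n x^n, so y'(x) = sum_{n>=1} n a_n x^(n-1) and y''(x) = sum_{n>=2} n(n-1) a_n x^(n-2).
Substitute into P(x) y'' + Q(x) y' + R(x) y = 0 with P(x) = x^2 + 1, Q(x) = 3x, R(x) = -4, and match powers of x.
Initial conditions: a_0 = 1, a_1 = 2.
Setting the coefficient of each power of x to zero and solving order by order (substituting the coefficients already found):
  x^0: 2 a_2 - 4 a_0 = 0  ->  2 a_2 = 4 a_0 = 4  ->  a_2 = 2
  x^1: 6 a_3 - a_1 = 0  ->  6 a_3 = a_1 = 2  ->  a_3 = 1/3
  x^2: 12 a_4 + 4 a_2 = 0  ->  12 a_4 = -4 a_2 = -8  ->  a_4 = -2/3
  x^3: 20 a_5 + 11 a_3 = 0  ->  20 a_5 = -11 a_3 = -11/3  ->  a_5 = -11/60
Truncated series: y(x) = 1 + 2 x + 2 x^2 + (1/3) x^3 - (2/3) x^4 - (11/60) x^5 + O(x^6).

a_0 = 1; a_1 = 2; a_2 = 2; a_3 = 1/3; a_4 = -2/3; a_5 = -11/60


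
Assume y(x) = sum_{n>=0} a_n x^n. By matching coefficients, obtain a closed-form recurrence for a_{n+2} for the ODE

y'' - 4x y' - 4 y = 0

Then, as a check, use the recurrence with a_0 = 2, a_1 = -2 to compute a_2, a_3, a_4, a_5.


Substitute y = sum_n a_n x^n.
y''(x) has coefficient (n+2)(n+1) a_{n+2} at x^n;
-4 x y'(x) has coefficient -4 n a_n at x^n (shift);
-4 y(x) has coefficient -4 a_n at x^n.
Matching x^n: (n+2)(n+1) a_{n+2} + (-4n - 4) a_n = 0.
Thus a_{n+2} = (4n + 4) / ((n+1)(n+2)) * a_n.

Check with a_0 = 2, a_1 = -2 (apply the recurrence for n = 0, 1, 2, 3): a_0 = 2, a_1 = -2, a_2 = 4, a_3 = -8/3, a_4 = 4, a_5 = -32/15.

a_(n+2) = (4n + 4) / ((n+1)(n+2)) * a_n; check: a_0 = 2, a_1 = -2, a_2 = 4, a_3 = -8/3, a_4 = 4, a_5 = -32/15


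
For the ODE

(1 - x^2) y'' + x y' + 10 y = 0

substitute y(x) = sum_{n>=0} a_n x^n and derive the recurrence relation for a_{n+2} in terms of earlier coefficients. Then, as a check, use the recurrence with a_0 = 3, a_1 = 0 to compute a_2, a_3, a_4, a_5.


Substitute y = sum_n a_n x^n.
(1 - 1 x^2) y'' contributes (n+2)(n+1) a_{n+2} - n(n-1) a_n at x^n.
x y'(x) contributes n a_n at x^n.
10 y(x) contributes 10 a_n at x^n.
Matching x^n: (n+2)(n+1) a_{n+2} + (-n(n-1) + n + 10) a_n = 0.
Thus a_{n+2} = (n(n-1) - n - 10) / ((n+1)(n+2)) * a_n.

Check with a_0 = 3, a_1 = 0 (apply the recurrence for n = 0, 1, 2, 3): a_0 = 3, a_1 = 0, a_2 = -15, a_3 = 0, a_4 = 25/2, a_5 = 0.

a_(n+2) = (n(n-1) - n - 10) / ((n+1)(n+2)) * a_n; check: a_0 = 3, a_1 = 0, a_2 = -15, a_3 = 0, a_4 = 25/2, a_5 = 0


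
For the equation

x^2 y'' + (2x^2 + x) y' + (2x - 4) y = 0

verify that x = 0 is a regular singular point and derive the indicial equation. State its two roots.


Divide by x^2 to reach normal form y'' + P_1(x) y' + P_2(x) y = 0 with P_1(x) = 2 + 1/x and P_2(x) = 2/x - 4/x^2.
x = 0 is a singular point because the y'-coefficient 2 + 1/x has a pole at x = 0 and the y-coefficient 2/x - 4/x^2 has a pole at x = 0.
It is a regular singular point because x P_1(x) = p(x) = 2x + 1 and x^2 P_2(x) = q(x) = 2x - 4 are polynomials, hence analytic at x = 0.
p(0) = 1,  q(0) = -4.
Indicial equation: r(r-1) + p(0) r + q(0) = 0, i.e. r^2 + (p(0) - 1) r + q(0) = 0, i.e. r^2 - 4 = 0.
Discriminant: (0)^2 - 4(-4) = 16, so r = (0 ± 4)/2.
Solving: r_1 = 2, r_2 = -2.

indicial: r^2 - 4 = 0; roots r_1 = 2, r_2 = -2


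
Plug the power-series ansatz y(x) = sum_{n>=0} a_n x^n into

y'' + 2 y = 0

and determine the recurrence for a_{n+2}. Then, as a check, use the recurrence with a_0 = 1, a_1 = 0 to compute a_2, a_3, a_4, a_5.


Substitute y = sum_n a_n x^n into y'' + (const) y = 0.
y''(x) = sum_{n>=0} (n+2)(n+1) a_{n+2} x^n.
The ODE becomes sum_n [(n+2)(n+1) a_{n+2} + 2 a_n] x^n = 0.
Setting each coefficient to zero gives the recurrence:
  (n+2)(n+1) a_{n+2} + 2 a_n = 0,
  a_{n+2} = -2 / ((n+1)(n+2)) a_n.

Check with a_0 = 1, a_1 = 0 (apply the recurrence for n = 0, 1, 2, 3): a_0 = 1, a_1 = 0, a_2 = -1, a_3 = 0, a_4 = 1/6, a_5 = 0.

a_{n+2} = -2/((n+1)(n+2)) * a_n; check: a_0 = 1, a_1 = 0, a_2 = -1, a_3 = 0, a_4 = 1/6, a_5 = 0


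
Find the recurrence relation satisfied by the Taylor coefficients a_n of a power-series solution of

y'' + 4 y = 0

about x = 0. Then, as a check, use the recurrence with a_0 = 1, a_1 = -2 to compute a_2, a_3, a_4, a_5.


Substitute y = sum_n a_n x^n into y'' + (const) y = 0.
y''(x) = sum_{n>=0} (n+2)(n+1) a_{n+2} x^n.
The ODE becomes sum_n [(n+2)(n+1) a_{n+2} + 4 a_n] x^n = 0.
Setting each coefficient to zero gives the recurrence:
  (n+2)(n+1) a_{n+2} + 4 a_n = 0,
  a_{n+2} = -4 / ((n+1)(n+2)) a_n.

Check with a_0 = 1, a_1 = -2 (apply the recurrence for n = 0, 1, 2, 3): a_0 = 1, a_1 = -2, a_2 = -2, a_3 = 4/3, a_4 = 2/3, a_5 = -4/15.

a_{n+2} = -4/((n+1)(n+2)) * a_n; check: a_0 = 1, a_1 = -2, a_2 = -2, a_3 = 4/3, a_4 = 2/3, a_5 = -4/15


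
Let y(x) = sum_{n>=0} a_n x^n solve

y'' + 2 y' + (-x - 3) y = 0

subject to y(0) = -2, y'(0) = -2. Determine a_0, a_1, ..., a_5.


Ansatz: y(x) = sum_{n>=0} a_n x^n, so y'(x) = sum_{n>=1} n a_n x^(n-1) and y''(x) = sum_{n>=2} n(n-1) a_n x^(n-2).
Substitute into P(x) y'' + Q(x) y' + R(x) y = 0 with P(x) = 1, Q(x) = 2, R(x) = -x - 3, and match powers of x.
Initial conditions: a_0 = -2, a_1 = -2.
Setting the coefficient of each power of x to zero and solving order by order (substituting the coefficients already found):
  x^0: 2 a_2 + 2 a_1 - 3 a_0 = 0  ->  2 a_2 = -2 a_1 + 3 a_0 = -2  ->  a_2 = -1
  x^1: 6 a_3 + 4 a_2 - 3 a_1 - a_0 = 0  ->  6 a_3 = -4 a_2 + 3 a_1 + a_0 = -4  ->  a_3 = -2/3
  x^2: 12 a_4 + 6 a_3 - 3 a_2 - a_1 = 0  ->  12 a_4 = -6 a_3 + 3 a_2 + a_1 = -1  ->  a_4 = -1/12
  x^3: 20 a_5 + 8 a_4 - 3 a_3 - a_2 = 0  ->  20 a_5 = -8 a_4 + 3 a_3 + a_2 = -7/3  ->  a_5 = -7/60
Truncated series: y(x) = -2 - 2 x - x^2 - (2/3) x^3 - (1/12) x^4 - (7/60) x^5 + O(x^6).

a_0 = -2; a_1 = -2; a_2 = -1; a_3 = -2/3; a_4 = -1/12; a_5 = -7/60


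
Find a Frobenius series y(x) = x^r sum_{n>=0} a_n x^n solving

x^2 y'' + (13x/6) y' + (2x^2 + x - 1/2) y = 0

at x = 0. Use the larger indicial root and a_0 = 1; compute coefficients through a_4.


Write in Frobenius form y'' + (p(x)/x) y' + (q(x)/x^2) y = 0:
  p(x) = 13/6,  q(x) = 2x^2 + x - 1/2.
Indicial equation: r(r-1) + (13/6) r + (-1/2) = 0 -> roots r_1 = 1/3, r_2 = -3/2.
Take r = r_1 = 1/3. Let y(x) = x^r sum_{n>=0} a_n x^n with a_0 = 1.
Substitute y = x^r sum a_n x^n and match x^{r+n}. The recurrence is
  D(n) a_n + 1 a_{n-1} + 2 a_{n-2} = 0,  where D(n) = (r+n)(r+n-1) + (13/6)(r+n) + (-1/2).
  a_n = [-1 a_{n-1} - 2 a_{n-2}] / D(n).
Since the indicial polynomial factors as (r - r_1)(r - r_2), D(n) = (r_1 + n - r_1)(r_1 + n - r_2) = n(n + 11/6).
Evaluating step by step (a_0 = 1):
  n = 1: D(1) = 1(1 + 11/6) = 17/6; numerator = -1(1) = -1; a_1 = (-1)/(17/6) = -6/17
  n = 2: D(2) = 2(2 + 11/6) = 23/3; numerator = -1(-6/17) - 2(1) = -28/17; a_2 = (-28/17)/(23/3) = -84/391
  n = 3: D(3) = 3(3 + 11/6) = 29/2; numerator = -1(-84/391) - 2(-6/17) = 360/391; a_3 = (360/391)/(29/2) = 720/11339
  n = 4: D(4) = 4(4 + 11/6) = 70/3; numerator = -1(720/11339) - 2(-84/391) = 4152/11339; a_4 = (4152/11339)/(70/3) = 6228/396865

r = 1/3; a_0 = 1; a_1 = -6/17; a_2 = -84/391; a_3 = 720/11339; a_4 = 6228/396865


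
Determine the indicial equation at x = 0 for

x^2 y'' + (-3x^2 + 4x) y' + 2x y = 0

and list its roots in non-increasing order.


Divide by x^2 to reach normal form y'' + P_1(x) y' + P_2(x) y = 0 with P_1(x) = -3 + 4/x and P_2(x) = 2/x.
x = 0 is a singular point because the y'-coefficient -3 + 4/x has a pole at x = 0 and the y-coefficient 2/x has a pole at x = 0.
It is a regular singular point because x P_1(x) = p(x) = 4 - 3x and x^2 P_2(x) = q(x) = 2x are polynomials, hence analytic at x = 0.
p(0) = 4,  q(0) = 0.
Indicial equation: r(r-1) + p(0) r + q(0) = 0, i.e. r^2 + (p(0) - 1) r + q(0) = 0, i.e. r^2 + 3 r = 0.
Discriminant: (3)^2 - 4(0) = 9, so r = (-3 ± 3)/2.
Solving: r_1 = 0, r_2 = -3.

indicial: r^2 + 3 r = 0; roots r_1 = 0, r_2 = -3


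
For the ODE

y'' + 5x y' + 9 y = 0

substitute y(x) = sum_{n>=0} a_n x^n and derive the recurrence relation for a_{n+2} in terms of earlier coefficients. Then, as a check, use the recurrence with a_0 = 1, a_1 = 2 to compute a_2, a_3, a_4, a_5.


Substitute y = sum_n a_n x^n.
y''(x) has coefficient (n+2)(n+1) a_{n+2} at x^n;
5 x y'(x) has coefficient 5 n a_n at x^n (shift);
9 y(x) has coefficient 9 a_n at x^n.
Matching x^n: (n+2)(n+1) a_{n+2} + (5n + 9) a_n = 0.
Thus a_{n+2} = (-5n - 9) / ((n+1)(n+2)) * a_n.

Check with a_0 = 1, a_1 = 2 (apply the recurrence for n = 0, 1, 2, 3): a_0 = 1, a_1 = 2, a_2 = -9/2, a_3 = -14/3, a_4 = 57/8, a_5 = 28/5.

a_(n+2) = (-5n - 9) / ((n+1)(n+2)) * a_n; check: a_0 = 1, a_1 = 2, a_2 = -9/2, a_3 = -14/3, a_4 = 57/8, a_5 = 28/5


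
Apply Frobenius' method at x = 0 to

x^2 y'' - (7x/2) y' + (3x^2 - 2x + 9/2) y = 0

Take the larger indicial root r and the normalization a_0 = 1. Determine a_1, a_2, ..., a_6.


Write in Frobenius form y'' + (p(x)/x) y' + (q(x)/x^2) y = 0:
  p(x) = -7/2,  q(x) = 3x^2 - 2x + 9/2.
Indicial equation: r(r-1) + (-7/2) r + (9/2) = 0 -> roots r_1 = 3, r_2 = 3/2.
Take r = r_1 = 3. Let y(x) = x^r sum_{n>=0} a_n x^n with a_0 = 1.
Substitute y = x^r sum a_n x^n and match x^{r+n}. The recurrence is
  D(n) a_n - 2 a_{n-1} + 3 a_{n-2} = 0,  where D(n) = (r+n)(r+n-1) + (-7/2)(r+n) + (9/2).
  a_n = [2 a_{n-1} - 3 a_{n-2}] / D(n).
Since the indicial polynomial factors as (r - r_1)(r - r_2), D(n) = (r_1 + n - r_1)(r_1 + n - r_2) = n(n + 3/2).
Evaluating step by step (a_0 = 1):
  n = 1: D(1) = 1(1 + 3/2) = 5/2; numerator = 2(1) = 2; a_1 = (2)/(5/2) = 4/5
  n = 2: D(2) = 2(2 + 3/2) = 7; numerator = 2(4/5) - 3(1) = -7/5; a_2 = (-7/5)/(7) = -1/5
  n = 3: D(3) = 3(3 + 3/2) = 27/2; numerator = 2(-1/5) - 3(4/5) = -14/5; a_3 = (-14/5)/(27/2) = -28/135
  n = 4: D(4) = 4(4 + 3/2) = 22; numerator = 2(-28/135) - 3(-1/5) = 5/27; a_4 = (5/27)/(22) = 5/594
  n = 5: D(5) = 5(5 + 3/2) = 65/2; numerator = 2(5/594) - 3(-28/135) = 949/1485; a_5 = (949/1485)/(65/2) = 146/7425
  n = 6: D(6) = 6(6 + 3/2) = 45; numerator = 2(146/7425) - 3(5/594) = 19/1350; a_6 = (19/1350)/(45) = 19/60750

r = 3; a_0 = 1; a_1 = 4/5; a_2 = -1/5; a_3 = -28/135; a_4 = 5/594; a_5 = 146/7425; a_6 = 19/60750


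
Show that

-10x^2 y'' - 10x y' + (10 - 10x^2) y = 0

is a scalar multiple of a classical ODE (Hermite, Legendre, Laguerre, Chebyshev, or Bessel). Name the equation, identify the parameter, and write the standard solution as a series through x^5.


All three coefficients share the factor -10; dividing through by -10 gives  x^2 y'' + x y' + (x^2 - 1) y = 0.
This matches the Bessel equation x^2 y'' + x y' + (x^2 - nu^2) y = 0 with nu^2 = 1, so nu = 1; the solution bounded at x = 0 is J_1(x).
Frobenius at x = 0: indicial roots ±nu; for r = nu the recurrence k(k + 2nu) c_k = -c_{k-2} gives the standard series J_nu(x) = sum_{k>=0} (-1)^k / (k! (k+nu)!) (x/2)^(2k+nu). Evaluate the first 3 terms:
  k = 0: (-1)^0 / (0! * 1! * 2^1) x^1 = 1/(1*1*2) x^1 = (1/2) x^1
  k = 1: (-1)^1 / (1! * 2! * 2^3) x^3 = -1/(1*2*8) x^3 = (-1/16) x^3
  k = 2: (-1)^2 / (2! * 3! * 2^5) x^5 = 1/(2*6*32) x^5 = (1/384) x^5
Hence J_1(x) = x^5/384 - x^3/16 + x/2 + ....

J_1(x); series = x^5/384 - x^3/16 + x/2


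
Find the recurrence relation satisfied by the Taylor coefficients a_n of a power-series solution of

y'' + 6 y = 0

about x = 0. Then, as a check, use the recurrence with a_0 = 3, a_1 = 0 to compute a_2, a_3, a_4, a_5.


Substitute y = sum_n a_n x^n into y'' + (const) y = 0.
y''(x) = sum_{n>=0} (n+2)(n+1) a_{n+2} x^n.
The ODE becomes sum_n [(n+2)(n+1) a_{n+2} + 6 a_n] x^n = 0.
Setting each coefficient to zero gives the recurrence:
  (n+2)(n+1) a_{n+2} + 6 a_n = 0,
  a_{n+2} = -6 / ((n+1)(n+2)) a_n.

Check with a_0 = 3, a_1 = 0 (apply the recurrence for n = 0, 1, 2, 3): a_0 = 3, a_1 = 0, a_2 = -9, a_3 = 0, a_4 = 9/2, a_5 = 0.

a_{n+2} = -6/((n+1)(n+2)) * a_n; check: a_0 = 3, a_1 = 0, a_2 = -9, a_3 = 0, a_4 = 9/2, a_5 = 0


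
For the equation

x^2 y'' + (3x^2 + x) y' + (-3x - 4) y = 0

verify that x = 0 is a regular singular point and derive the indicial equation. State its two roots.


Divide by x^2 to reach normal form y'' + P_1(x) y' + P_2(x) y = 0 with P_1(x) = 3 + 1/x and P_2(x) = -3/x - 4/x^2.
x = 0 is a singular point because the y'-coefficient 3 + 1/x has a pole at x = 0 and the y-coefficient -3/x - 4/x^2 has a pole at x = 0.
It is a regular singular point because x P_1(x) = p(x) = 3x + 1 and x^2 P_2(x) = q(x) = -3x - 4 are polynomials, hence analytic at x = 0.
p(0) = 1,  q(0) = -4.
Indicial equation: r(r-1) + p(0) r + q(0) = 0, i.e. r^2 + (p(0) - 1) r + q(0) = 0, i.e. r^2 - 4 = 0.
Discriminant: (0)^2 - 4(-4) = 16, so r = (0 ± 4)/2.
Solving: r_1 = 2, r_2 = -2.

indicial: r^2 - 4 = 0; roots r_1 = 2, r_2 = -2


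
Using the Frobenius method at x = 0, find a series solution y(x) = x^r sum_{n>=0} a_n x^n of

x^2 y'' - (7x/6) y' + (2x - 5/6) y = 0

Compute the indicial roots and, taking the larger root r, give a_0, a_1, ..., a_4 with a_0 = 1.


Write in Frobenius form y'' + (p(x)/x) y' + (q(x)/x^2) y = 0:
  p(x) = -7/6,  q(x) = 2x - 5/6.
Indicial equation: r(r-1) + (-7/6) r + (-5/6) = 0 -> roots r_1 = 5/2, r_2 = -1/3.
Take r = r_1 = 5/2. Let y(x) = x^r sum_{n>=0} a_n x^n with a_0 = 1.
Substitute y = x^r sum a_n x^n and match x^{r+n}. The recurrence is
  D(n) a_n + 2 a_{n-1} = 0,  where D(n) = (r+n)(r+n-1) + (-7/6)(r+n) + (-5/6).
  a_n = -2 / D(n) * a_{n-1}.
Since the indicial polynomial factors as (r - r_1)(r - r_2), D(n) = (r_1 + n - r_1)(r_1 + n - r_2) = n(n + 17/6).
Evaluating step by step (a_0 = 1):
  n = 1: D(1) = 1(1 + 17/6) = 23/6; numerator = -2(1) = -2; a_1 = (-2)/(23/6) = -12/23
  n = 2: D(2) = 2(2 + 17/6) = 29/3; numerator = -2(-12/23) = 24/23; a_2 = (24/23)/(29/3) = 72/667
  n = 3: D(3) = 3(3 + 17/6) = 35/2; numerator = -2(72/667) = -144/667; a_3 = (-144/667)/(35/2) = -288/23345
  n = 4: D(4) = 4(4 + 17/6) = 82/3; numerator = -2(-288/23345) = 576/23345; a_4 = (576/23345)/(82/3) = 864/957145

r = 5/2; a_0 = 1; a_1 = -12/23; a_2 = 72/667; a_3 = -288/23345; a_4 = 864/957145


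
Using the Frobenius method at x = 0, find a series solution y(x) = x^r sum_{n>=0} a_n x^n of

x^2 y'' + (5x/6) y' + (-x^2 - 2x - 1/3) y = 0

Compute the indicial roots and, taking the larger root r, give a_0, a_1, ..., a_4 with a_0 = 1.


Write in Frobenius form y'' + (p(x)/x) y' + (q(x)/x^2) y = 0:
  p(x) = 5/6,  q(x) = -x^2 - 2x - 1/3.
Indicial equation: r(r-1) + (5/6) r + (-1/3) = 0 -> roots r_1 = 2/3, r_2 = -1/2.
Take r = r_1 = 2/3. Let y(x) = x^r sum_{n>=0} a_n x^n with a_0 = 1.
Substitute y = x^r sum a_n x^n and match x^{r+n}. The recurrence is
  D(n) a_n - 2 a_{n-1} - 1 a_{n-2} = 0,  where D(n) = (r+n)(r+n-1) + (5/6)(r+n) + (-1/3).
  a_n = [2 a_{n-1} + 1 a_{n-2}] / D(n).
Since the indicial polynomial factors as (r - r_1)(r - r_2), D(n) = (r_1 + n - r_1)(r_1 + n - r_2) = n(n + 7/6).
Evaluating step by step (a_0 = 1):
  n = 1: D(1) = 1(1 + 7/6) = 13/6; numerator = 2(1) = 2; a_1 = (2)/(13/6) = 12/13
  n = 2: D(2) = 2(2 + 7/6) = 19/3; numerator = 2(12/13) + 1(1) = 37/13; a_2 = (37/13)/(19/3) = 111/247
  n = 3: D(3) = 3(3 + 7/6) = 25/2; numerator = 2(111/247) + 1(12/13) = 450/247; a_3 = (450/247)/(25/2) = 36/247
  n = 4: D(4) = 4(4 + 7/6) = 62/3; numerator = 2(36/247) + 1(111/247) = 183/247; a_4 = (183/247)/(62/3) = 549/15314

r = 2/3; a_0 = 1; a_1 = 12/13; a_2 = 111/247; a_3 = 36/247; a_4 = 549/15314


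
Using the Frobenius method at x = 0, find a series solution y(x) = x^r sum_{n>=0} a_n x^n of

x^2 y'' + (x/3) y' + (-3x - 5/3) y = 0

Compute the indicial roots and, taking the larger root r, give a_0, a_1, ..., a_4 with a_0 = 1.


Write in Frobenius form y'' + (p(x)/x) y' + (q(x)/x^2) y = 0:
  p(x) = 1/3,  q(x) = -3x - 5/3.
Indicial equation: r(r-1) + (1/3) r + (-5/3) = 0 -> roots r_1 = 5/3, r_2 = -1.
Take r = r_1 = 5/3. Let y(x) = x^r sum_{n>=0} a_n x^n with a_0 = 1.
Substitute y = x^r sum a_n x^n and match x^{r+n}. The recurrence is
  D(n) a_n - 3 a_{n-1} = 0,  where D(n) = (r+n)(r+n-1) + (1/3)(r+n) + (-5/3).
  a_n = 3 / D(n) * a_{n-1}.
Since the indicial polynomial factors as (r - r_1)(r - r_2), D(n) = (r_1 + n - r_1)(r_1 + n - r_2) = n(n + 8/3).
Evaluating step by step (a_0 = 1):
  n = 1: D(1) = 1(1 + 8/3) = 11/3; numerator = 3(1) = 3; a_1 = (3)/(11/3) = 9/11
  n = 2: D(2) = 2(2 + 8/3) = 28/3; numerator = 3(9/11) = 27/11; a_2 = (27/11)/(28/3) = 81/308
  n = 3: D(3) = 3(3 + 8/3) = 17; numerator = 3(81/308) = 243/308; a_3 = (243/308)/(17) = 243/5236
  n = 4: D(4) = 4(4 + 8/3) = 80/3; numerator = 3(243/5236) = 729/5236; a_4 = (729/5236)/(80/3) = 2187/418880

r = 5/3; a_0 = 1; a_1 = 9/11; a_2 = 81/308; a_3 = 243/5236; a_4 = 2187/418880


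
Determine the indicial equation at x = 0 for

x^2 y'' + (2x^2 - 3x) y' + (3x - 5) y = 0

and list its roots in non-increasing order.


Divide by x^2 to reach normal form y'' + P_1(x) y' + P_2(x) y = 0 with P_1(x) = 2 - 3/x and P_2(x) = 3/x - 5/x^2.
x = 0 is a singular point because the y'-coefficient 2 - 3/x has a pole at x = 0 and the y-coefficient 3/x - 5/x^2 has a pole at x = 0.
It is a regular singular point because x P_1(x) = p(x) = 2x - 3 and x^2 P_2(x) = q(x) = 3x - 5 are polynomials, hence analytic at x = 0.
p(0) = -3,  q(0) = -5.
Indicial equation: r(r-1) + p(0) r + q(0) = 0, i.e. r^2 + (p(0) - 1) r + q(0) = 0, i.e. r^2 - 4 r - 5 = 0.
Discriminant: (-4)^2 - 4(-5) = 36, so r = (4 ± 6)/2.
Solving: r_1 = 5, r_2 = -1.

indicial: r^2 - 4 r - 5 = 0; roots r_1 = 5, r_2 = -1


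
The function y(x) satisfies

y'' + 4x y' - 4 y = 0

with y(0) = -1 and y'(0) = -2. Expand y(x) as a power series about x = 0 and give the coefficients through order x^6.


Ansatz: y(x) = sum_{n>=0} a_n x^n, so y'(x) = sum_{n>=1} n a_n x^(n-1) and y''(x) = sum_{n>=2} n(n-1) a_n x^(n-2).
Substitute into P(x) y'' + Q(x) y' + R(x) y = 0 with P(x) = 1, Q(x) = 4x, R(x) = -4, and match powers of x.
Initial conditions: a_0 = -1, a_1 = -2.
Setting the coefficient of each power of x to zero and solving order by order (substituting the coefficients already found):
  x^0: 2 a_2 - 4 a_0 = 0  ->  2 a_2 = 4 a_0 = -4  ->  a_2 = -2
  x^1: 6 a_3 = 0  ->  a_3 = 0
  x^2: 12 a_4 + 4 a_2 = 0  ->  12 a_4 = -4 a_2 = 8  ->  a_4 = 2/3
  x^3: 20 a_5 + 8 a_3 = 0  ->  20 a_5 = -8 a_3 = 0  ->  a_5 = 0
  x^4: 30 a_6 + 12 a_4 = 0  ->  30 a_6 = -12 a_4 = -8  ->  a_6 = -4/15
Truncated series: y(x) = -1 - 2 x - 2 x^2 + (2/3) x^4 - (4/15) x^6 + O(x^7).

a_0 = -1; a_1 = -2; a_2 = -2; a_3 = 0; a_4 = 2/3; a_5 = 0; a_6 = -4/15


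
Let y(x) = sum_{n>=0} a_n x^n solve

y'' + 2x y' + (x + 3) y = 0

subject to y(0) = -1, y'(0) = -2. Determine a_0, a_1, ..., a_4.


Ansatz: y(x) = sum_{n>=0} a_n x^n, so y'(x) = sum_{n>=1} n a_n x^(n-1) and y''(x) = sum_{n>=2} n(n-1) a_n x^(n-2).
Substitute into P(x) y'' + Q(x) y' + R(x) y = 0 with P(x) = 1, Q(x) = 2x, R(x) = x + 3, and match powers of x.
Initial conditions: a_0 = -1, a_1 = -2.
Setting the coefficient of each power of x to zero and solving order by order (substituting the coefficients already found):
  x^0: 2 a_2 + 3 a_0 = 0  ->  2 a_2 = -3 a_0 = 3  ->  a_2 = 3/2
  x^1: 6 a_3 + 5 a_1 + a_0 = 0  ->  6 a_3 = -5 a_1 - a_0 = 11  ->  a_3 = 11/6
  x^2: 12 a_4 + 7 a_2 + a_1 = 0  ->  12 a_4 = -7 a_2 - a_1 = -17/2  ->  a_4 = -17/24
Truncated series: y(x) = -1 - 2 x + (3/2) x^2 + (11/6) x^3 - (17/24) x^4 + O(x^5).

a_0 = -1; a_1 = -2; a_2 = 3/2; a_3 = 11/6; a_4 = -17/24


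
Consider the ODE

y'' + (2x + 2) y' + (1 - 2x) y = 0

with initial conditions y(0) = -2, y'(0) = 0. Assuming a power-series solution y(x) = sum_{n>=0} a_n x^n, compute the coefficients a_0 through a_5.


Ansatz: y(x) = sum_{n>=0} a_n x^n, so y'(x) = sum_{n>=1} n a_n x^(n-1) and y''(x) = sum_{n>=2} n(n-1) a_n x^(n-2).
Substitute into P(x) y'' + Q(x) y' + R(x) y = 0 with P(x) = 1, Q(x) = 2x + 2, R(x) = 1 - 2x, and match powers of x.
Initial conditions: a_0 = -2, a_1 = 0.
Setting the coefficient of each power of x to zero and solving order by order (substituting the coefficients already found):
  x^0: 2 a_2 + 2 a_1 + a_0 = 0  ->  2 a_2 = -2 a_1 - a_0 = 2  ->  a_2 = 1
  x^1: 6 a_3 + 4 a_2 + 3 a_1 - 2 a_0 = 0  ->  6 a_3 = -4 a_2 - 3 a_1 + 2 a_0 = -8  ->  a_3 = -4/3
  x^2: 12 a_4 + 6 a_3 + 5 a_2 - 2 a_1 = 0  ->  12 a_4 = -6 a_3 - 5 a_2 + 2 a_1 = 3  ->  a_4 = 1/4
  x^3: 20 a_5 + 8 a_4 + 7 a_3 - 2 a_2 = 0  ->  20 a_5 = -8 a_4 - 7 a_3 + 2 a_2 = 28/3  ->  a_5 = 7/15
Truncated series: y(x) = -2 + x^2 - (4/3) x^3 + (1/4) x^4 + (7/15) x^5 + O(x^6).

a_0 = -2; a_1 = 0; a_2 = 1; a_3 = -4/3; a_4 = 1/4; a_5 = 7/15


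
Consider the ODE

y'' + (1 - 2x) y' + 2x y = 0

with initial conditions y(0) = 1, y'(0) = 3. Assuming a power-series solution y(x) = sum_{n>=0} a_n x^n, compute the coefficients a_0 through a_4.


Ansatz: y(x) = sum_{n>=0} a_n x^n, so y'(x) = sum_{n>=1} n a_n x^(n-1) and y''(x) = sum_{n>=2} n(n-1) a_n x^(n-2).
Substitute into P(x) y'' + Q(x) y' + R(x) y = 0 with P(x) = 1, Q(x) = 1 - 2x, R(x) = 2x, and match powers of x.
Initial conditions: a_0 = 1, a_1 = 3.
Setting the coefficient of each power of x to zero and solving order by order (substituting the coefficients already found):
  x^0: 2 a_2 + a_1 = 0  ->  2 a_2 = -a_1 = -3  ->  a_2 = -3/2
  x^1: 6 a_3 + 2 a_2 - 2 a_1 + 2 a_0 = 0  ->  6 a_3 = -2 a_2 + 2 a_1 - 2 a_0 = 7  ->  a_3 = 7/6
  x^2: 12 a_4 + 3 a_3 - 4 a_2 + 2 a_1 = 0  ->  12 a_4 = -3 a_3 + 4 a_2 - 2 a_1 = -31/2  ->  a_4 = -31/24
Truncated series: y(x) = 1 + 3 x - (3/2) x^2 + (7/6) x^3 - (31/24) x^4 + O(x^5).

a_0 = 1; a_1 = 3; a_2 = -3/2; a_3 = 7/6; a_4 = -31/24


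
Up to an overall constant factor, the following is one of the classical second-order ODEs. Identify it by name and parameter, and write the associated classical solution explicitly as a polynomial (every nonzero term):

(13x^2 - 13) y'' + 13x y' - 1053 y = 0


All three coefficients share the factor -13; dividing through by -13 gives  (1 - x^2) y'' - x y' + 81 y = 0.
This matches the Chebyshev equation (1 - x^2) y'' - x y' + n^2 y = 0 (note the -x y' term, not -2x y') with n^2 = 81, so n = 9; the polynomial solution is T_9(x).
With y = sum_k a_k x^k, matching x^k gives (k+2)(k+1) a_{k+2} = (k^2 - n^2) a_k = (k - 9)(k + 9) a_k. The right side vanishes at k = 9, so the series with the parity of 9 terminates at degree 9.
Standard normalization: leading coefficient of T_n is 2^(n-1), so a_9 = 2^8 = 256. Work downward with a_k = (k+1)(k+2) a_{k+2} / ((k - 9)(k + 9)):
  a_7 = (8)(9)(256) / ((7 - 9)(7 + 9)) = 18432/(-32) = -576
  a_5 = (6)(7)(-576) / ((5 - 9)(5 + 9)) = -24192/(-56) = 432
  a_3 = (4)(5)(432) / ((3 - 9)(3 + 9)) = 8640/(-72) = -120
  a_1 = (2)(3)(-120) / ((1 - 9)(1 + 9)) = -720/(-80) = 9
Hence T_9(x) = 256 x^9 - 576 x^7 + 432 x^5 - 120 x^3 + 9 x.

T_9(x); series = 256 x^9 - 576 x^7 + 432 x^5 - 120 x^3 + 9 x


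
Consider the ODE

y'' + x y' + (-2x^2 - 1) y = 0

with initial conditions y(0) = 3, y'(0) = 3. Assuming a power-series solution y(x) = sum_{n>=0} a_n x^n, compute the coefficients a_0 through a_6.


Ansatz: y(x) = sum_{n>=0} a_n x^n, so y'(x) = sum_{n>=1} n a_n x^(n-1) and y''(x) = sum_{n>=2} n(n-1) a_n x^(n-2).
Substitute into P(x) y'' + Q(x) y' + R(x) y = 0 with P(x) = 1, Q(x) = x, R(x) = -2x^2 - 1, and match powers of x.
Initial conditions: a_0 = 3, a_1 = 3.
Setting the coefficient of each power of x to zero and solving order by order (substituting the coefficients already found):
  x^0: 2 a_2 - a_0 = 0  ->  2 a_2 = a_0 = 3  ->  a_2 = 3/2
  x^1: 6 a_3 = 0  ->  a_3 = 0
  x^2: 12 a_4 + a_2 - 2 a_0 = 0  ->  12 a_4 = -a_2 + 2 a_0 = 9/2  ->  a_4 = 3/8
  x^3: 20 a_5 + 2 a_3 - 2 a_1 = 0  ->  20 a_5 = -2 a_3 + 2 a_1 = 6  ->  a_5 = 3/10
  x^4: 30 a_6 + 3 a_4 - 2 a_2 = 0  ->  30 a_6 = -3 a_4 + 2 a_2 = 15/8  ->  a_6 = 1/16
Truncated series: y(x) = 3 + 3 x + (3/2) x^2 + (3/8) x^4 + (3/10) x^5 + (1/16) x^6 + O(x^7).

a_0 = 3; a_1 = 3; a_2 = 3/2; a_3 = 0; a_4 = 3/8; a_5 = 3/10; a_6 = 1/16


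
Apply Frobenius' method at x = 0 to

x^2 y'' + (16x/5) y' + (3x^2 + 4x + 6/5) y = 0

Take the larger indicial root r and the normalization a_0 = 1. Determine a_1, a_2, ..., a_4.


Write in Frobenius form y'' + (p(x)/x) y' + (q(x)/x^2) y = 0:
  p(x) = 16/5,  q(x) = 3x^2 + 4x + 6/5.
Indicial equation: r(r-1) + (16/5) r + (6/5) = 0 -> roots r_1 = -1, r_2 = -6/5.
Take r = r_1 = -1. Let y(x) = x^r sum_{n>=0} a_n x^n with a_0 = 1.
Substitute y = x^r sum a_n x^n and match x^{r+n}. The recurrence is
  D(n) a_n + 4 a_{n-1} + 3 a_{n-2} = 0,  where D(n) = (r+n)(r+n-1) + (16/5)(r+n) + (6/5).
  a_n = [-4 a_{n-1} - 3 a_{n-2}] / D(n).
Since the indicial polynomial factors as (r - r_1)(r - r_2), D(n) = (r_1 + n - r_1)(r_1 + n - r_2) = n(n + 1/5).
Evaluating step by step (a_0 = 1):
  n = 1: D(1) = 1(1 + 1/5) = 6/5; numerator = -4(1) = -4; a_1 = (-4)/(6/5) = -10/3
  n = 2: D(2) = 2(2 + 1/5) = 22/5; numerator = -4(-10/3) - 3(1) = 31/3; a_2 = (31/3)/(22/5) = 155/66
  n = 3: D(3) = 3(3 + 1/5) = 48/5; numerator = -4(155/66) - 3(-10/3) = 20/33; a_3 = (20/33)/(48/5) = 25/396
  n = 4: D(4) = 4(4 + 1/5) = 84/5; numerator = -4(25/396) - 3(155/66) = -1445/198; a_4 = (-1445/198)/(84/5) = -7225/16632

r = -1; a_0 = 1; a_1 = -10/3; a_2 = 155/66; a_3 = 25/396; a_4 = -7225/16632


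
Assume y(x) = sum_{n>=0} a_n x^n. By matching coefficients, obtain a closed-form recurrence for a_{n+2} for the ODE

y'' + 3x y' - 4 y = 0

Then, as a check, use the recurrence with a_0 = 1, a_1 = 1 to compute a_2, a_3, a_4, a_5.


Substitute y = sum_n a_n x^n.
y''(x) has coefficient (n+2)(n+1) a_{n+2} at x^n;
3 x y'(x) has coefficient 3 n a_n at x^n (shift);
-4 y(x) has coefficient -4 a_n at x^n.
Matching x^n: (n+2)(n+1) a_{n+2} + (3n - 4) a_n = 0.
Thus a_{n+2} = (-3n + 4) / ((n+1)(n+2)) * a_n.

Check with a_0 = 1, a_1 = 1 (apply the recurrence for n = 0, 1, 2, 3): a_0 = 1, a_1 = 1, a_2 = 2, a_3 = 1/6, a_4 = -1/3, a_5 = -1/24.

a_(n+2) = (-3n + 4) / ((n+1)(n+2)) * a_n; check: a_0 = 1, a_1 = 1, a_2 = 2, a_3 = 1/6, a_4 = -1/3, a_5 = -1/24


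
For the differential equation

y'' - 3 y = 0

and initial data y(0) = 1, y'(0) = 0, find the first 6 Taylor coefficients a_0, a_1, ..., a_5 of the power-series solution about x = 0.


Ansatz: y(x) = sum_{n>=0} a_n x^n, so y'(x) = sum_{n>=1} n a_n x^(n-1) and y''(x) = sum_{n>=2} n(n-1) a_n x^(n-2).
Substitute into P(x) y'' + Q(x) y' + R(x) y = 0 with P(x) = 1, Q(x) = 0, R(x) = -3, and match powers of x.
Initial conditions: a_0 = 1, a_1 = 0.
Setting the coefficient of each power of x to zero and solving order by order (substituting the coefficients already found):
  x^0: 2 a_2 - 3 a_0 = 0  ->  2 a_2 = 3 a_0 = 3  ->  a_2 = 3/2
  x^1: 6 a_3 - 3 a_1 = 0  ->  6 a_3 = 3 a_1 = 0  ->  a_3 = 0
  x^2: 12 a_4 - 3 a_2 = 0  ->  12 a_4 = 3 a_2 = 9/2  ->  a_4 = 3/8
  x^3: 20 a_5 - 3 a_3 = 0  ->  20 a_5 = 3 a_3 = 0  ->  a_5 = 0
Truncated series: y(x) = 1 + (3/2) x^2 + (3/8) x^4 + O(x^6).

a_0 = 1; a_1 = 0; a_2 = 3/2; a_3 = 0; a_4 = 3/8; a_5 = 0


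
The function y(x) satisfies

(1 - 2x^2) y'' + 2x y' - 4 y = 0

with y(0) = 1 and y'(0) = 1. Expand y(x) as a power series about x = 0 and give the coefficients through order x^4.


Ansatz: y(x) = sum_{n>=0} a_n x^n, so y'(x) = sum_{n>=1} n a_n x^(n-1) and y''(x) = sum_{n>=2} n(n-1) a_n x^(n-2).
Substitute into P(x) y'' + Q(x) y' + R(x) y = 0 with P(x) = 1 - 2x^2, Q(x) = 2x, R(x) = -4, and match powers of x.
Initial conditions: a_0 = 1, a_1 = 1.
Setting the coefficient of each power of x to zero and solving order by order (substituting the coefficients already found):
  x^0: 2 a_2 - 4 a_0 = 0  ->  2 a_2 = 4 a_0 = 4  ->  a_2 = 2
  x^1: 6 a_3 - 2 a_1 = 0  ->  6 a_3 = 2 a_1 = 2  ->  a_3 = 1/3
  x^2: 12 a_4 - 4 a_2 = 0  ->  12 a_4 = 4 a_2 = 8  ->  a_4 = 2/3
Truncated series: y(x) = 1 + x + 2 x^2 + (1/3) x^3 + (2/3) x^4 + O(x^5).

a_0 = 1; a_1 = 1; a_2 = 2; a_3 = 1/3; a_4 = 2/3


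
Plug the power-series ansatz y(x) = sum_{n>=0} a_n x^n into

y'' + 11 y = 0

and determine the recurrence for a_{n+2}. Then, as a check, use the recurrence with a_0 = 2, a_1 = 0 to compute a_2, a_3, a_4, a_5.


Substitute y = sum_n a_n x^n into y'' + (const) y = 0.
y''(x) = sum_{n>=0} (n+2)(n+1) a_{n+2} x^n.
The ODE becomes sum_n [(n+2)(n+1) a_{n+2} + 11 a_n] x^n = 0.
Setting each coefficient to zero gives the recurrence:
  (n+2)(n+1) a_{n+2} + 11 a_n = 0,
  a_{n+2} = -11 / ((n+1)(n+2)) a_n.

Check with a_0 = 2, a_1 = 0 (apply the recurrence for n = 0, 1, 2, 3): a_0 = 2, a_1 = 0, a_2 = -11, a_3 = 0, a_4 = 121/12, a_5 = 0.

a_{n+2} = -11/((n+1)(n+2)) * a_n; check: a_0 = 2, a_1 = 0, a_2 = -11, a_3 = 0, a_4 = 121/12, a_5 = 0


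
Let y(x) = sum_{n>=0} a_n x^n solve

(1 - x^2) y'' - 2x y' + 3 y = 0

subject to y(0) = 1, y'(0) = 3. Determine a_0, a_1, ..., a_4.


Ansatz: y(x) = sum_{n>=0} a_n x^n, so y'(x) = sum_{n>=1} n a_n x^(n-1) and y''(x) = sum_{n>=2} n(n-1) a_n x^(n-2).
Substitute into P(x) y'' + Q(x) y' + R(x) y = 0 with P(x) = 1 - x^2, Q(x) = -2x, R(x) = 3, and match powers of x.
Initial conditions: a_0 = 1, a_1 = 3.
Setting the coefficient of each power of x to zero and solving order by order (substituting the coefficients already found):
  x^0: 2 a_2 + 3 a_0 = 0  ->  2 a_2 = -3 a_0 = -3  ->  a_2 = -3/2
  x^1: 6 a_3 + a_1 = 0  ->  6 a_3 = -a_1 = -3  ->  a_3 = -1/2
  x^2: 12 a_4 - 3 a_2 = 0  ->  12 a_4 = 3 a_2 = -9/2  ->  a_4 = -3/8
Truncated series: y(x) = 1 + 3 x - (3/2) x^2 - (1/2) x^3 - (3/8) x^4 + O(x^5).

a_0 = 1; a_1 = 3; a_2 = -3/2; a_3 = -1/2; a_4 = -3/8


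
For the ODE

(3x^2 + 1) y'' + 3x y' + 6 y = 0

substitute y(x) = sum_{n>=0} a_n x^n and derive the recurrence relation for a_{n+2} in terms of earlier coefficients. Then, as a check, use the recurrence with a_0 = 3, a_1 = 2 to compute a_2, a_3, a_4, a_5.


Substitute y = sum_n a_n x^n.
(1 + 3 x^2) y'' contributes (n+2)(n+1) a_{n+2} + 3 n(n-1) a_n at x^n.
3 x y'(x) contributes 3 n a_n at x^n.
6 y(x) contributes 6 a_n at x^n.
Matching x^n: (n+2)(n+1) a_{n+2} + (3 n(n-1) + 3 n + 6) a_n = 0.
Thus a_{n+2} = (-3 n(n-1) - 3 n - 6) / ((n+1)(n+2)) * a_n.

Check with a_0 = 3, a_1 = 2 (apply the recurrence for n = 0, 1, 2, 3): a_0 = 3, a_1 = 2, a_2 = -9, a_3 = -3, a_4 = 27/2, a_5 = 99/20.

a_(n+2) = (-3 n(n-1) - 3 n - 6) / ((n+1)(n+2)) * a_n; check: a_0 = 3, a_1 = 2, a_2 = -9, a_3 = -3, a_4 = 27/2, a_5 = 99/20
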